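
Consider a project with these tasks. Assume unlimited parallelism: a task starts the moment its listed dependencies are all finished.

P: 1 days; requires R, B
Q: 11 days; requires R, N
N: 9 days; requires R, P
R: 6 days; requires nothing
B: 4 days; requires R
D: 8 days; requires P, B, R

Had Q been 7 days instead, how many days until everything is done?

As given, the longest chain is R→B→P→N→Q = 6+4+1+9+11 = 31, so the finish is 31 days.
Q is on the critical path; changing it to 7 makes that path 27 days.
The critical path is still R→B→P→N→Q; finish is now 27 days.

27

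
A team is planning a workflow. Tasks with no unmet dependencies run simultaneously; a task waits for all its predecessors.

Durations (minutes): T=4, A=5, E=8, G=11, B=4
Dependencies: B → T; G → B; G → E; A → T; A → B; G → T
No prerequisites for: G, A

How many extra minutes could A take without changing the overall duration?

The longest chain is G→B→T = 11+4+4 = 19; overall finish 19 minutes.
The longest chain containing A totals 13 minutes.
Float = 19 − 13 = 6.

6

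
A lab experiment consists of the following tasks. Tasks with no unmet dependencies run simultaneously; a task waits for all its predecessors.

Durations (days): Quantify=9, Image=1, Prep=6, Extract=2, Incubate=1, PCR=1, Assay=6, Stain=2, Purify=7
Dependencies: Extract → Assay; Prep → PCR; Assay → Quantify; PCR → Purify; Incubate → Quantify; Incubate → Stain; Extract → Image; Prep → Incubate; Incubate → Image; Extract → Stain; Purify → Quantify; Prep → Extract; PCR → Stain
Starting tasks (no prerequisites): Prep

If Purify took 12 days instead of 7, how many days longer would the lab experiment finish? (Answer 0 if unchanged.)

Actual critical path: Prep→PCR→Purify→Quantify = 6+1+7+9 = 23 ⇒ 23 days.
Since Purify is critical, the +5 change carries straight to that chain (now 28 days).
That remains the longest chain; total 28 days.
Change in finish: 28 − 23 = +5 days.

5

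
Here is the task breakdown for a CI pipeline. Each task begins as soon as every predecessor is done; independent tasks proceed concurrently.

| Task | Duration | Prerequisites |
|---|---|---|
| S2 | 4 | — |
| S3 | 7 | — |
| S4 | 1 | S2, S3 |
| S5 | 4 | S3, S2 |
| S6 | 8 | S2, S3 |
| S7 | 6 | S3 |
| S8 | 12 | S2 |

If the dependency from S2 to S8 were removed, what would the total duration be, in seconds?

15

Before: longest chain S2→S8 = 4+12 = 16, finish 16.
Without S2→S8, S8's earliest start moves from 4 to 0.
After: S3→S6 = 7+8 = 15 → 15 seconds.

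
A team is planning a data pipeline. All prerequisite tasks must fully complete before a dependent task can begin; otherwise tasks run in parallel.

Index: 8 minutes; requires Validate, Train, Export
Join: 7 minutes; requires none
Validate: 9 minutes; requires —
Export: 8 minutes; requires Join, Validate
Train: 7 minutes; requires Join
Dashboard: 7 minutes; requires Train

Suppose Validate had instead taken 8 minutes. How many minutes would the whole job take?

24

As given, the longest chain is Validate→Export→Index = 9+8+8 = 25, so the finish is 25 minutes.
Validate is on the critical path; changing it to 8 makes that path 24 minutes.
The critical path is still Validate→Export→Index; finish is now 24 minutes.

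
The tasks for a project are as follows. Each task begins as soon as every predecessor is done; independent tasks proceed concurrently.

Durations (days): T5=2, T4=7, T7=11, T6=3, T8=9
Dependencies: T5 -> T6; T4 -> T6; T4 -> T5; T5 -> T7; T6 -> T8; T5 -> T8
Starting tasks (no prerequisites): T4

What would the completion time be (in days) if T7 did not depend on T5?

21

Before: longest chain T4→T5→T6→T8 = 7+2+3+9 = 21, finish 21.
Without T5→T7, T7's earliest start moves from 9 to 0.
The longest chain is now T4→T5→T6→T8 = 7+2+3+9 = 21, so the plan takes 21 days.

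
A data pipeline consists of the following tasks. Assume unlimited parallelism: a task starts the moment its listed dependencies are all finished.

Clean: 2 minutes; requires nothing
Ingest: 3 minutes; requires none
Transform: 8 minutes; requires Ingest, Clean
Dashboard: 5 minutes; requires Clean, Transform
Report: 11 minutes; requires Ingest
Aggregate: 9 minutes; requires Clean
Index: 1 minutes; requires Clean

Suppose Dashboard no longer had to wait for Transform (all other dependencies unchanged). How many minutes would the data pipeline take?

With the dependency in place, Ingest→Transform→Dashboard = 3+8+5 = 16 sets the finish at 16 minutes.
Without Transform→Dashboard, Dashboard's earliest start moves from 11 to 2.
New critical path: Ingest→Report = 3+11 = 14 ⇒ 14 minutes.

14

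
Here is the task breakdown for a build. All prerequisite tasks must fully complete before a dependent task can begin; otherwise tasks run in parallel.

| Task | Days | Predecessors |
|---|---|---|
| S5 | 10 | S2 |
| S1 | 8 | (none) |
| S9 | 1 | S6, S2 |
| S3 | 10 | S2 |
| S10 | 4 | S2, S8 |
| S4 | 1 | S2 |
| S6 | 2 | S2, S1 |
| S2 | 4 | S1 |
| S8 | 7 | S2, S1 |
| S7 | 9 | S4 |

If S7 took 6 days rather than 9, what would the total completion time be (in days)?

23

As given, the longest chain is S1→S2→S8→S10 = 8+4+7+4 = 23, so the finish is 23 days.
S7 has 1 day of float (longest path through it is 22).
That remains the longest chain; total 23 days.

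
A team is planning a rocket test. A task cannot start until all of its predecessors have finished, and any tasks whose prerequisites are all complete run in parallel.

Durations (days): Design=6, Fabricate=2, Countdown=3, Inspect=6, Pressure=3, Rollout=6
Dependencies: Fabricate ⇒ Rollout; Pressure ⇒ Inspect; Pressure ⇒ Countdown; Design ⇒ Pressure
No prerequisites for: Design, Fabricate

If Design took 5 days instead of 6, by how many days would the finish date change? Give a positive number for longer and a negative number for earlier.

-1

Baseline: Design→Pressure→Inspect = 6+3+6 = 15 → 15 days.
Since Design is critical, the -1 change carries straight to that chain (now 14 days).
That remains the longest chain; total 14 days.
Change in finish: 14 − 15 = -1 days.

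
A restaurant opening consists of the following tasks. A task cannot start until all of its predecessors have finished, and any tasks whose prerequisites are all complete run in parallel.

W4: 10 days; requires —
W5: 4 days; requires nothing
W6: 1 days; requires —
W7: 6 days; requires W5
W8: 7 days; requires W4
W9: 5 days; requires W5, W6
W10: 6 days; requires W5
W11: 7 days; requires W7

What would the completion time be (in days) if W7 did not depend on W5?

17

Before: longest chain W4→W8 = 10+7 = 17, finish 17.
Without W5→W7, W7's earliest start moves from 4 to 0.
New critical path: W4→W8 = 10+7 = 17 ⇒ 17 days.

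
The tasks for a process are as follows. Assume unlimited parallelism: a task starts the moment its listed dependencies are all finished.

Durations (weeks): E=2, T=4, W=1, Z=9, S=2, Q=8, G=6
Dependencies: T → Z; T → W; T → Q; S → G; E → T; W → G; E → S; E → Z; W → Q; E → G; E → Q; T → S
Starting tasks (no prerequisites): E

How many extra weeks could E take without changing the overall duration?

The longest chain is E→T→W→Q = 2+4+1+8 = 15; overall finish 15 weeks.
E finishes as early as 2 and must finish by 2.
Slack of E = 0 − 0 = 0 weeks.

0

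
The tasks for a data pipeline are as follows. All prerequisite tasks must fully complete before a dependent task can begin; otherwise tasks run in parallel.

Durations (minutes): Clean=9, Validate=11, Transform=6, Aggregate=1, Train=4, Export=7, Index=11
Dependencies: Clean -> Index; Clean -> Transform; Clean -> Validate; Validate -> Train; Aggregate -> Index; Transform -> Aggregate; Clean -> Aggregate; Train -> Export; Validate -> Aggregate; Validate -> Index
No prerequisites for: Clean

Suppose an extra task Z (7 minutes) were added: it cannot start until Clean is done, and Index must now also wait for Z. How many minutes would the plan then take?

Originally the plan takes 32 minutes.
With Z inserted, Index now waits for max(Aggregate, Validate, Clean, Z).
New critical path: Clean→Validate→Aggregate→Index = 9+11+1+11 = 32 ⇒ 32 minutes.

32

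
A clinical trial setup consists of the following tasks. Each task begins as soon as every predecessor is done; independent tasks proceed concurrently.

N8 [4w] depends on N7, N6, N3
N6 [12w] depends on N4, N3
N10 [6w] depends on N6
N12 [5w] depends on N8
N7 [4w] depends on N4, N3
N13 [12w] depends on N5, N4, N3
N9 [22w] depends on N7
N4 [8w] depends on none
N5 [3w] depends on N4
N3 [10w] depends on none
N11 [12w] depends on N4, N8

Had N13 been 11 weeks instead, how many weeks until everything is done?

38

Actual critical path: N3→N6→N8→N11 = 10+12+4+12 = 38 ⇒ 38 weeks.
N13 has 15 weeks of float (longest path through it is 23).
That remains the longest chain; total 38 weeks.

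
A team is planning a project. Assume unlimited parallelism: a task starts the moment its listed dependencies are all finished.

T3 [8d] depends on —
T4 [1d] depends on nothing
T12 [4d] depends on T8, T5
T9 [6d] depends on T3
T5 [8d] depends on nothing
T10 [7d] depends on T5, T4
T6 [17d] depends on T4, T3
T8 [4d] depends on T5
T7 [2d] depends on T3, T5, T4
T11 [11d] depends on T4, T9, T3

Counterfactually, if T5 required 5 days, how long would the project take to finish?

As given, the longest chain is T3→T6 = 8+17 = 25, so the finish is 25 days.
T5 has 9 days of float (longest path through it is 16).
No other chain overtakes it, so the finish is 25 days.

25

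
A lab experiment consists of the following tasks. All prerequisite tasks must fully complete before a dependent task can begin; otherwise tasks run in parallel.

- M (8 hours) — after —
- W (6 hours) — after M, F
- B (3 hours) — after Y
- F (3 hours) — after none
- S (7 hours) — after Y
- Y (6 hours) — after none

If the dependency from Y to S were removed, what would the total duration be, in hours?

14

Before: longest chain M→W = 8+6 = 14, finish 14.
Without Y→S, S's earliest start moves from 6 to 0.
The longest chain is now M→W = 8+6 = 14, so the plan takes 14 hours.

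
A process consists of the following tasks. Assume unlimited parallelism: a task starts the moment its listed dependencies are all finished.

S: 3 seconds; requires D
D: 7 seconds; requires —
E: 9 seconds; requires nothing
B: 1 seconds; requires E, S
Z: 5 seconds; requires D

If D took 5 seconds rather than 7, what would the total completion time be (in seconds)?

10

As given, the longest chain is D→Z = 7+5 = 12, so the finish is 12 seconds.
D is on the critical path; changing it to 5 makes that path 10 seconds.
New critical path: E→B = 9+1 = 10 ⇒ 10 seconds.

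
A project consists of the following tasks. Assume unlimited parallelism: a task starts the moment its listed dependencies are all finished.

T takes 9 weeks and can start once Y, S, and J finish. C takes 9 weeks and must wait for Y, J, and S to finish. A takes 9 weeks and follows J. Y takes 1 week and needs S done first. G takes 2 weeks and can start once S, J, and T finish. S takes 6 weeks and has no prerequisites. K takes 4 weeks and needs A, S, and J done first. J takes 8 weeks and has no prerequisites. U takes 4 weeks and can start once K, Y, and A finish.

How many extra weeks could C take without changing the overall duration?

8

The longest chain is J→A→K→U = 8+9+4+4 = 25; overall finish 25 weeks.
C finishes as early as 17 and must finish by 25.
Float = 25 − 17 = 8.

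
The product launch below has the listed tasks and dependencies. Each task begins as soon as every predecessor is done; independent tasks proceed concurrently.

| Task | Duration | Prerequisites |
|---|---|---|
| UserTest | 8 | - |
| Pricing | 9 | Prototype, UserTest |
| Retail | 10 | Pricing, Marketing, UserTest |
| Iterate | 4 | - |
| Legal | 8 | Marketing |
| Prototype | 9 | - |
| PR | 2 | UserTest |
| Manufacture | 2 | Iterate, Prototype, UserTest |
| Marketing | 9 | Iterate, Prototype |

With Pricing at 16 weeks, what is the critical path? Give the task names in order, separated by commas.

Prototype, Pricing, Retail

Critical path before the change: Prototype→Pricing→Retail = 9+9+10 = 28 giving 28 weeks.
Since Pricing is critical, the +7 change carries straight to that chain (now 35 weeks).
The critical path is still Prototype→Pricing→Retail; finish is now 35 weeks.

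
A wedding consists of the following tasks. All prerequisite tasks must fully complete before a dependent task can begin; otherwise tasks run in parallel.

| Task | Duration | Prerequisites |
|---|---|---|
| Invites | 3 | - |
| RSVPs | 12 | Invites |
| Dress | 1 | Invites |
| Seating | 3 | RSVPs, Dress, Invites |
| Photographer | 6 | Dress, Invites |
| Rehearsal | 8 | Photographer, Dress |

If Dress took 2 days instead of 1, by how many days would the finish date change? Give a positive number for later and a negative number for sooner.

1

The binding path is Invites→Dress→Photographer→Rehearsal = 3+1+6+8 = 18; finish at 18 days.
Dress lies on that path, so at 2 days the path becomes 19 days.
That remains the longest chain; total 19 days.
Change in finish: 19 − 18 = +1 days.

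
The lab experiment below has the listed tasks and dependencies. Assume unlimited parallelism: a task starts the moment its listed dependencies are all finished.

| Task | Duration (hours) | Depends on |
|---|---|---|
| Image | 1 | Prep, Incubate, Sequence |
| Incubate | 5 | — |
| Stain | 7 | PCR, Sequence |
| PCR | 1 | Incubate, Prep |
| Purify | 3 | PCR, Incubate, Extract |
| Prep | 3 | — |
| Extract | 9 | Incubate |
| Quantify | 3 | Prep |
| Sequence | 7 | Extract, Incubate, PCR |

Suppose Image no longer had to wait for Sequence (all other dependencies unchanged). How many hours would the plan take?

Before: longest chain Incubate→Extract→Sequence→Stain = 5+9+7+7 = 28, finish 28.
Without Sequence→Image, Image's earliest start moves from 21 to 5.
After: Incubate→Extract→Sequence→Stain = 5+9+7+7 = 28 → 28 hours.

28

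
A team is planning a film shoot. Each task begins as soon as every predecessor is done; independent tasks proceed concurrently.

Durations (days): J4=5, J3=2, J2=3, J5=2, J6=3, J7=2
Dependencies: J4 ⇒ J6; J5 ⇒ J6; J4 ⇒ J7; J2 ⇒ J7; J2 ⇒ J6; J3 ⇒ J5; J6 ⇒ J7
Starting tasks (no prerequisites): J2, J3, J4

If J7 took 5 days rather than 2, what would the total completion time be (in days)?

13

Baseline: J4→J6→J7 = 5+3+2 = 10 → 10 days.
Since J7 is critical, the +3 change carries straight to that chain (now 13 days).
No other chain overtakes it, so the finish is 13 days.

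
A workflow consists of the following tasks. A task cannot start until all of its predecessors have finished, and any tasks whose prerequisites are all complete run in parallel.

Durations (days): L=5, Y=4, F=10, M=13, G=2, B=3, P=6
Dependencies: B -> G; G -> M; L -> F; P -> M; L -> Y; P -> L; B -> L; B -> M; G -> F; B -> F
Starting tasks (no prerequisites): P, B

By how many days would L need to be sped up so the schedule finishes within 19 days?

2

Current finish: 21 days; target: 19.
L is on every critical path, so each day cut from L cuts the finish by one (this holds down to a finish of 19).
Need 21 − 19 = 2 days off L → L becomes 3 days, finish becomes 19.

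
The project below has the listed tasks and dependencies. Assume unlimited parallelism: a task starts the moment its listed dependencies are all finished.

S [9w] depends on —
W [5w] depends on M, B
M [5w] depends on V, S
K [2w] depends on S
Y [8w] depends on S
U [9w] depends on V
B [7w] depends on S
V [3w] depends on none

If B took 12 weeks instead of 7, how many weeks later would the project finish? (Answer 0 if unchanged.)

The binding path is S→B→W = 9+7+5 = 21; finish at 21 weeks.
B lies on that path, so at 12 weeks the path becomes 26 weeks.
The critical path is still S→B→W; finish is now 26 weeks.
Change in finish: 26 − 21 = +5 weeks.

5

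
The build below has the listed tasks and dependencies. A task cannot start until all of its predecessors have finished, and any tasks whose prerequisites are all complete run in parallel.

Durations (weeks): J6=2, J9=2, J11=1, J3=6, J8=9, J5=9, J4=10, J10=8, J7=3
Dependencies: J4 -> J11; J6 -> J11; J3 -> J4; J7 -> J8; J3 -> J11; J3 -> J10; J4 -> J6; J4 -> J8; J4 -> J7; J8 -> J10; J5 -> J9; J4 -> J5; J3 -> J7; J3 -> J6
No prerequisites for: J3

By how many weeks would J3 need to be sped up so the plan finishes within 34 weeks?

Current finish: 36 weeks; target: 34.
J3 is on every critical path, so each week cut from J3 cuts the finish by one (this holds down to a finish of 31).
Need 36 − 34 = 2 weeks off J3 → J3 becomes 4 weeks, finish becomes 34.

2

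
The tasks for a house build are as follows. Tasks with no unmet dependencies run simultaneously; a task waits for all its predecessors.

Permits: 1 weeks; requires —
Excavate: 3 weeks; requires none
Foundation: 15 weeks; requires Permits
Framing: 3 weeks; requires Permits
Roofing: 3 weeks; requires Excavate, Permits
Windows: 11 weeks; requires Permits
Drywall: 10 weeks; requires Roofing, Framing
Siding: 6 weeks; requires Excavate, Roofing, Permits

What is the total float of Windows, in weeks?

The longest chain is Permits→Foundation = 1+15 = 16; overall finish 16 weeks.
Windows finishes as early as 12 and must finish by 16.
Slack of Windows = 5 − 1 = 4 weeks.

4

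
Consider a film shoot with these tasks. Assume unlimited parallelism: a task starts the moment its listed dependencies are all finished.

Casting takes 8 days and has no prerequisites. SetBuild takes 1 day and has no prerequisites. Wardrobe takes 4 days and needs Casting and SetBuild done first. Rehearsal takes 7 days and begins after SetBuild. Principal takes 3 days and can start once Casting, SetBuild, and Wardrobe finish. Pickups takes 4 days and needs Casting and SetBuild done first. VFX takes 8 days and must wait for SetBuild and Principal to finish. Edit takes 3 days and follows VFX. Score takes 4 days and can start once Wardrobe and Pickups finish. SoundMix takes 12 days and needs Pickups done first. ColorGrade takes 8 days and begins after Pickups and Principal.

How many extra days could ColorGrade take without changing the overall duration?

3

The longest chain is Casting→Wardrobe→Principal→VFX→Edit = 8+4+3+8+3 = 26; overall finish 26 days.
The longest chain containing ColorGrade totals 23 days.
So ColorGrade can slip 26 − 23 = 3 days.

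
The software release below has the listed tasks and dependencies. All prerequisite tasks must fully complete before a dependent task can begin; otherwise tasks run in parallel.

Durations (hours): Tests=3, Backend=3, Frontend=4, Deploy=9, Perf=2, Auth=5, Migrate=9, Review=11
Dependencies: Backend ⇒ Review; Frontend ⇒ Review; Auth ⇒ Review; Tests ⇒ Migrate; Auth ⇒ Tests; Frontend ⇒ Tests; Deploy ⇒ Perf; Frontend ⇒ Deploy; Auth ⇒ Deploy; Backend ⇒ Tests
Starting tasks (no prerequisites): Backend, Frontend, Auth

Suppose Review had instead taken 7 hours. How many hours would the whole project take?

Actual critical path: Auth→Tests→Migrate = 5+3+9 = 17 ⇒ 17 hours.
Review is off the critical path — its longest chain is 16 hours, giving 1 of slack.
The critical path is still Auth→Tests→Migrate; finish is now 17 hours.

17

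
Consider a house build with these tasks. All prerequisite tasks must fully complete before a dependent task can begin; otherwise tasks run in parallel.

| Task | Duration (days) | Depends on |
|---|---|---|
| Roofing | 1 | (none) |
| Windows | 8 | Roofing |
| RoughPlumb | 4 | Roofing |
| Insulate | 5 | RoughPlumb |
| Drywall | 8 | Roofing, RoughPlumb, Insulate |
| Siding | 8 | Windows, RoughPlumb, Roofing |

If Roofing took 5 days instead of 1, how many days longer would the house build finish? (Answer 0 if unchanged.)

Actual critical path: Roofing→RoughPlumb→Insulate→Drywall = 1+4+5+8 = 18 ⇒ 18 days.
Since Roofing is critical, the +4 change carries straight to that chain (now 22 days).
No other chain overtakes it, so the finish is 22 days.
Change in finish: 22 − 18 = +4 days.

4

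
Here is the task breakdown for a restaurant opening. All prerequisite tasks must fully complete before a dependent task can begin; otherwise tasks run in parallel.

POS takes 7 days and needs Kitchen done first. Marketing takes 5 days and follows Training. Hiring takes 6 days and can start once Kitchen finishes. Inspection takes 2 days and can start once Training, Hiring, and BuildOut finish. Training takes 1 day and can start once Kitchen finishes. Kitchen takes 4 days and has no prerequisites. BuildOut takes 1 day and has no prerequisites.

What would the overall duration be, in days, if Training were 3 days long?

12

Critical path before the change: Kitchen→Hiring→Inspection = 4+6+2 = 12 giving 12 days.
The longest path through Training is only 10 days, so Training has float 2.
No other chain overtakes it, so the finish is 12 days.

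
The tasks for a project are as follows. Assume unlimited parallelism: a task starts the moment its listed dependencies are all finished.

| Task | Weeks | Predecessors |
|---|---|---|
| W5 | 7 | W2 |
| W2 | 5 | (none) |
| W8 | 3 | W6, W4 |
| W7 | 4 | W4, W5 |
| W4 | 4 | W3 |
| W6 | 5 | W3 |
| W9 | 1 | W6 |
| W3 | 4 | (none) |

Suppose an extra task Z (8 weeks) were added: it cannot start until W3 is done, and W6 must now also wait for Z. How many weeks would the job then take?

20

Originally the job takes 16 weeks.
With Z inserted, W6 now waits for max(W3, Z).
New critical path: W3→Z→W6→W8 = 4+8+5+3 = 20 ⇒ 20 weeks.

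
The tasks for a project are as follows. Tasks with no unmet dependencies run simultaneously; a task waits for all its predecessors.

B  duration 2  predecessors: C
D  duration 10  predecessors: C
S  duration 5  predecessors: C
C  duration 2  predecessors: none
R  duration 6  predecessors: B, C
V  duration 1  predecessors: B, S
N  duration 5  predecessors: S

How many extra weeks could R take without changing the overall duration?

Critical path: C→S→N = 2+5+5 = 12, so the finish is 12 weeks.
Longest path through R: 10 weeks (earliest finish 10, latest finish 12).
So R can slip 12 − 10 = 2 weeks.

2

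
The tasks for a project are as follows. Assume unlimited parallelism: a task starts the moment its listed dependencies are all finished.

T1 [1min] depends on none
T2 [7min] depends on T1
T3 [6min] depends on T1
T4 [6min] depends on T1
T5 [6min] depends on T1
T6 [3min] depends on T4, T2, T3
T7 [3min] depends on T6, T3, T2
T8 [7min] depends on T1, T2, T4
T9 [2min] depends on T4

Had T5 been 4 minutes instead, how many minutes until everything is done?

Actual critical path: T1→T2→T8 = 1+7+7 = 15 ⇒ 15 minutes.
The longest path through T5 is only 7 minutes, so T5 has float 8.
No other chain overtakes it, so the finish is 15 minutes.

15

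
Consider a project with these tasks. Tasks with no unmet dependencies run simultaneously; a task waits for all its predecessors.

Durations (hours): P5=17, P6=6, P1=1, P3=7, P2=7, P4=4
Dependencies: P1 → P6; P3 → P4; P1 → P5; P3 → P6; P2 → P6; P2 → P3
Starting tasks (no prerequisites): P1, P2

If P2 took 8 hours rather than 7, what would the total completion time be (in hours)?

21

Actual critical path: P2→P3→P6 = 7+7+6 = 20 ⇒ 20 hours.
Since P2 is critical, the +1 change carries straight to that chain (now 21 hours).
The critical path is still P2→P3→P6; finish is now 21 hours.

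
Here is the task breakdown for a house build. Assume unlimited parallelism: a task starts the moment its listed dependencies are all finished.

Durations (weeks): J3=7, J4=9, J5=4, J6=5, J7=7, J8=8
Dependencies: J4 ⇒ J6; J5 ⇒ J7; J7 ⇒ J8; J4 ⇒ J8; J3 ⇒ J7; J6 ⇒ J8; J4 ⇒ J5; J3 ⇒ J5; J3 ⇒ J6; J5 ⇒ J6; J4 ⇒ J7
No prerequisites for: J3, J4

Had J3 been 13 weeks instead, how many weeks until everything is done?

32

Actual critical path: J4→J5→J7→J8 = 9+4+7+8 = 28 ⇒ 28 weeks.
J3 is off the critical path — its longest chain is 26 weeks, giving 2 of slack.
New critical path: J3→J5→J7→J8 = 13+4+7+8 = 32 ⇒ 32 weeks.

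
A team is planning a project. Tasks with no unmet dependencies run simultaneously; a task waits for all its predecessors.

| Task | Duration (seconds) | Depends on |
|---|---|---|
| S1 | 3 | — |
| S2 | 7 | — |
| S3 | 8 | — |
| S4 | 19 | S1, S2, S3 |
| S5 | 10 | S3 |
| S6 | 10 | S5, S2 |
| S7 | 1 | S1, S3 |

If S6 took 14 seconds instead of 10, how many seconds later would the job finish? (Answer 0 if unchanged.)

Actual critical path: S3→S5→S6 = 8+10+10 = 28 ⇒ 28 seconds.
Since S6 is critical, the +4 change carries straight to that chain (now 32 seconds).
The critical path is still S3→S5→S6; finish is now 32 seconds.
Change in finish: 32 − 28 = +4 seconds.

4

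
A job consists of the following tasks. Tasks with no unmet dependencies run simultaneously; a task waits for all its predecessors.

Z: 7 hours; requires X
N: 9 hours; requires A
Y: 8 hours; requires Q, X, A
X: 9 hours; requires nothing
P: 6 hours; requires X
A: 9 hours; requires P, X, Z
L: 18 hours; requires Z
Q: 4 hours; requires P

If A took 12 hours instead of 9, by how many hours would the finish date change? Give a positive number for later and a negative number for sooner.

3

The binding path is X→Z→A→N = 9+7+9+9 = 34; finish at 34 hours.
Since A is critical, the +3 change carries straight to that chain (now 37 hours).
The critical path is still X→Z→A→N; finish is now 37 hours.
Change in finish: 37 − 34 = +3 hours.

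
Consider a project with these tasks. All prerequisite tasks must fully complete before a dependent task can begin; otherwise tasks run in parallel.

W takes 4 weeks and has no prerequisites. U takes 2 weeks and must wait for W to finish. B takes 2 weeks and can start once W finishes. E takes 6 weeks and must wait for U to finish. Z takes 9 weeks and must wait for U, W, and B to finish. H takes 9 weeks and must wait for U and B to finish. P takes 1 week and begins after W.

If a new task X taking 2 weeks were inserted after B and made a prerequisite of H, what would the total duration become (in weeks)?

17

Originally the plan takes 15 weeks.
With X inserted, H now waits for max(U, B, X).
New critical path: W→B→X→H = 4+2+2+9 = 17 ⇒ 17 weeks.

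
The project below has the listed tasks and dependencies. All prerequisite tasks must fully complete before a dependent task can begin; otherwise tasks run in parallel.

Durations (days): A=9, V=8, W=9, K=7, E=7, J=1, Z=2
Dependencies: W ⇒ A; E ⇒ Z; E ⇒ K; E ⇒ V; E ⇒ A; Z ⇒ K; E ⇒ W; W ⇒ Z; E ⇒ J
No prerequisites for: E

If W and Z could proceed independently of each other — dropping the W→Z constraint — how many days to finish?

25

With the dependency in place, E→W→Z→K = 7+9+2+7 = 25 sets the finish at 25 days.
Without W→Z, Z's earliest start moves from 16 to 7.
After: E→W→A = 7+9+9 = 25 → 25 days.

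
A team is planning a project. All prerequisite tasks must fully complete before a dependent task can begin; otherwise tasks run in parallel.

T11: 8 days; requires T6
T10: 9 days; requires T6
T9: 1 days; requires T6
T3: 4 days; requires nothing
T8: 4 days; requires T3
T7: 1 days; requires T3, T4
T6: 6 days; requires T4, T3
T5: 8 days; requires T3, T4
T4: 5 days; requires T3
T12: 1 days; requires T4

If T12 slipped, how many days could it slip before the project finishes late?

T3→T4→T6→T10 = 4+5+6+9 = 24 sets the makespan at 24 days.
The longest chain containing T12 totals 10 days.
So T12 can slip 24 − 10 = 14 days.

14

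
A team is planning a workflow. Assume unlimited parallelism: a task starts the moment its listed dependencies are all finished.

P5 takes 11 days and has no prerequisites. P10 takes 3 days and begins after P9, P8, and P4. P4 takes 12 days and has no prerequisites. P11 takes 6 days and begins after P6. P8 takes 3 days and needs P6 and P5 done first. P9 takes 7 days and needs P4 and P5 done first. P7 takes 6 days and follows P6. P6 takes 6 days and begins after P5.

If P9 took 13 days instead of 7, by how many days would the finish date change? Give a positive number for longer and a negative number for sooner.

Actual critical path: P5→P6→P7 = 11+6+6 = 23 ⇒ 23 days.
P9 is off the critical path — its longest chain is 22 days, giving 1 of slack.
The binding chain switches to P4→P9→P10 = 12+13+3 = 28; finish 28 days.
Change in finish: 28 − 23 = +5 days.

5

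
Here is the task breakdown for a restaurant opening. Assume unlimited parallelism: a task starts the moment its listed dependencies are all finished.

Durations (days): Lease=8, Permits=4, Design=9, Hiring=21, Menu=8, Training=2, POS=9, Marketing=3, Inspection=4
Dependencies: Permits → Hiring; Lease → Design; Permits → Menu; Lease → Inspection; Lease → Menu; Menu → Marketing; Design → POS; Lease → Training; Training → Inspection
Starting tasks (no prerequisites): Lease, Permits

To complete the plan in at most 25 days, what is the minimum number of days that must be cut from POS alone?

Current finish: 26 days; target: 25.
POS is on every critical path, so each day cut from POS cuts the finish by one (this holds down to a finish of 25).
Need 26 − 25 = 1 day off POS → POS becomes 8 days, finish becomes 25.

1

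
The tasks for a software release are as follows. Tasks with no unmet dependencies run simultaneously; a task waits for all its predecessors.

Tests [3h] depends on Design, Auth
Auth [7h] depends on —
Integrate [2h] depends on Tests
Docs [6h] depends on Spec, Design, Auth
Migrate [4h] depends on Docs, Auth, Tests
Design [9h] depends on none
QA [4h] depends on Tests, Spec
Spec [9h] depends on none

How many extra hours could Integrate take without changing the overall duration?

Critical path: Spec→Docs→Migrate = 9+6+4 = 19, so the finish is 19 hours.
Integrate finishes as early as 14 and must finish by 19.
Slack of Integrate = 17 − 12 = 5 hours.

5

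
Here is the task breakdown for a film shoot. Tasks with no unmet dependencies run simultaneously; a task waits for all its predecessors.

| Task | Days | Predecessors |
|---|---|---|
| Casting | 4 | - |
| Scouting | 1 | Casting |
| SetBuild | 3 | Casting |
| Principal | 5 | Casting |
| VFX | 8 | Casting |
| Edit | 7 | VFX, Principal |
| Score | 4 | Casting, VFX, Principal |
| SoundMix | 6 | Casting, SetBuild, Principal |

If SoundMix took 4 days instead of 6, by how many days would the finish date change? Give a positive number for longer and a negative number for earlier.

As given, the longest chain is Casting→VFX→Edit = 4+8+7 = 19, so the finish is 19 days.
SoundMix is off the critical path — its longest chain is 15 days, giving 4 of slack.
That remains the longest chain; total 19 days.
Change in finish: 19 − 19 = +0 days.

0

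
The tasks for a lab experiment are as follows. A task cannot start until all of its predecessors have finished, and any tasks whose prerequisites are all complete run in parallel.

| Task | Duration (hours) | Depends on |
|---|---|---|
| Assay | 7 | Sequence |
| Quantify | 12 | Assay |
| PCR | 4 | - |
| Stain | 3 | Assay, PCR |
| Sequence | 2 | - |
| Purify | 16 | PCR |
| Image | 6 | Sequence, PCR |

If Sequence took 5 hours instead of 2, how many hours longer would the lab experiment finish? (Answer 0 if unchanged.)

3

The binding path is Sequence→Assay→Quantify = 2+7+12 = 21; finish at 21 hours.
Since Sequence is critical, the +3 change carries straight to that chain (now 24 hours).
That remains the longest chain; total 24 hours.
Change in finish: 24 − 21 = +3 hours.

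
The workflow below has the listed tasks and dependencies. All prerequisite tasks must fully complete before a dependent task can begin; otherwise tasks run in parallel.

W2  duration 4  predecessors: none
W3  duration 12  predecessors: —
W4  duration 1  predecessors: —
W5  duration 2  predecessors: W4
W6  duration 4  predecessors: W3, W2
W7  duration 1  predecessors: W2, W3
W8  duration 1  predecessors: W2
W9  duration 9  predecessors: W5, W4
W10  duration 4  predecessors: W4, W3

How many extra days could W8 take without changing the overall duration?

11

W3→W6 = 12+4 = 16 sets the makespan at 16 days.
The longest chain containing W8 totals 5 days.
Float = 16 − 5 = 11.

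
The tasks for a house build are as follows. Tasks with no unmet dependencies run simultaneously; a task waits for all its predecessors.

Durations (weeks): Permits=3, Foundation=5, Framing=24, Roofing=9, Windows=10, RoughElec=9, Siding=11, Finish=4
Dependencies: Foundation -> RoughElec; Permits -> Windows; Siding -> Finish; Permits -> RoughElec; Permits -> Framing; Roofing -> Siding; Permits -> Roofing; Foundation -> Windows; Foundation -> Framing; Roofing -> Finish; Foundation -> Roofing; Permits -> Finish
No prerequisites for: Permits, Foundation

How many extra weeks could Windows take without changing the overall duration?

14

Critical path: Foundation→Framing = 5+24 = 29, so the finish is 29 weeks.
Longest path through Windows: 15 weeks (earliest finish 15, latest finish 29).
So Windows can slip 29 − 15 = 14 weeks.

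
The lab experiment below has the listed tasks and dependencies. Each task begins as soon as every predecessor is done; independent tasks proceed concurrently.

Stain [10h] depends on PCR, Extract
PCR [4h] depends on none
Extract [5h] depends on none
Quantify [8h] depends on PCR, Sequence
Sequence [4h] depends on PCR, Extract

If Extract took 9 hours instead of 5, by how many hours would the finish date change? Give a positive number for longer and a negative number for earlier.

4

The binding path is Extract→Sequence→Quantify = 5+4+8 = 17; finish at 17 hours.
Extract is on the critical path; changing it to 9 makes that path 21 hours.
The critical path is still Extract→Sequence→Quantify; finish is now 21 hours.
Change in finish: 21 − 17 = +4 hours.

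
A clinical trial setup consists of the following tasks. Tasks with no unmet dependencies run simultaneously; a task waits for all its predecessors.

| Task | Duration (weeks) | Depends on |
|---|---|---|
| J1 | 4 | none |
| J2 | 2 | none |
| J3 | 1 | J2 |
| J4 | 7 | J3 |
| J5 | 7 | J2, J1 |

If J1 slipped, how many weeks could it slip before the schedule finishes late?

Critical path: J1→J5 = 4+7 = 11, so the finish is 11 weeks.
J1 finishes as early as 4 and must finish by 4.
Float = 11 − 11 = 0.

0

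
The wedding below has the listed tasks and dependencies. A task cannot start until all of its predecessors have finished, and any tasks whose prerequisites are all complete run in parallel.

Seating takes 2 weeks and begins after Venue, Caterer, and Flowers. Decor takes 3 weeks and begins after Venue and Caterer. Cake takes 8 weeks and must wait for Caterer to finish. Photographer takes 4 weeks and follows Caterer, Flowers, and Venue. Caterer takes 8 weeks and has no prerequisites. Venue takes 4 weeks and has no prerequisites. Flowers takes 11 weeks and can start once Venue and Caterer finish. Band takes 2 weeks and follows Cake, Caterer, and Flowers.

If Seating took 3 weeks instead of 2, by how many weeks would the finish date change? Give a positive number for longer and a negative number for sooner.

0

Actual critical path: Caterer→Flowers→Photographer = 8+11+4 = 23 ⇒ 23 weeks.
Seating is off the critical path — its longest chain is 21 weeks, giving 2 of slack.
The critical path is still Caterer→Flowers→Photographer; finish is now 23 weeks.
Change in finish: 23 − 23 = +0 weeks.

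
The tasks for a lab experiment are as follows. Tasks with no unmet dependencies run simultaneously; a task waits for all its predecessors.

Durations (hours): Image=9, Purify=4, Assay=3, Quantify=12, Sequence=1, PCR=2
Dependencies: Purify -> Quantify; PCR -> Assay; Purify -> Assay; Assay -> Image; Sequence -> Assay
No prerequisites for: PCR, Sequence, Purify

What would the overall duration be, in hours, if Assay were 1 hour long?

16

As given, the longest chain is Purify→Assay→Image = 4+3+9 = 16, so the finish is 16 hours.
Assay is on the critical path; changing it to 1 makes that path 14 hours.
New critical path: Purify→Quantify = 4+12 = 16 ⇒ 16 hours.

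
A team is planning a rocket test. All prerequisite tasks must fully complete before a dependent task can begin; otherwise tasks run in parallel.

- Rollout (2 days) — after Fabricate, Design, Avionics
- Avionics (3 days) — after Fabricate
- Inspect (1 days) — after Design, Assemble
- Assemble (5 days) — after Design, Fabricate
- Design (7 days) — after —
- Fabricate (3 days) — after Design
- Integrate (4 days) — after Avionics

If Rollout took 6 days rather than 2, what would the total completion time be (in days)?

19

As given, the longest chain is Design→Fabricate→Avionics→Integrate = 7+3+3+4 = 17, so the finish is 17 days.
Rollout is off the critical path — its longest chain is 15 days, giving 2 of slack.
New critical path: Design→Fabricate→Avionics→Rollout = 7+3+3+6 = 19 ⇒ 19 days.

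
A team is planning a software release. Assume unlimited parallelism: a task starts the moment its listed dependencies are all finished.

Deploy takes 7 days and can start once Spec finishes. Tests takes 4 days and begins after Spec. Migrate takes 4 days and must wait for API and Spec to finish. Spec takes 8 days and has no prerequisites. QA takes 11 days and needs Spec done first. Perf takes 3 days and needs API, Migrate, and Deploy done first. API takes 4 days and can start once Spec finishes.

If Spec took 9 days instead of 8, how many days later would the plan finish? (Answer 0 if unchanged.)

1

Baseline: Spec→API→Migrate→Perf = 8+4+4+3 = 19 → 19 days.
Spec is on the critical path; changing it to 9 makes that path 20 days.
The critical path is still Spec→API→Migrate→Perf; finish is now 20 days.
Change in finish: 20 − 19 = +1 days.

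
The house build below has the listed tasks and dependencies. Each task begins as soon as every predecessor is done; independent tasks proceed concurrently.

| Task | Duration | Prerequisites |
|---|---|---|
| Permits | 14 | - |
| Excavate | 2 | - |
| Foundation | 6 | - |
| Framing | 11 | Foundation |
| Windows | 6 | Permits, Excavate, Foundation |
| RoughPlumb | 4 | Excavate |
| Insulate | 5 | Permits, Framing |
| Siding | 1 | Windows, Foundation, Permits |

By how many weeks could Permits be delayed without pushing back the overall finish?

The longest chain is Foundation→Framing→Insulate = 6+11+5 = 22; overall finish 22 weeks.
Permits finishes as early as 14 and must finish by 15.
Float = 22 − 21 = 1.

1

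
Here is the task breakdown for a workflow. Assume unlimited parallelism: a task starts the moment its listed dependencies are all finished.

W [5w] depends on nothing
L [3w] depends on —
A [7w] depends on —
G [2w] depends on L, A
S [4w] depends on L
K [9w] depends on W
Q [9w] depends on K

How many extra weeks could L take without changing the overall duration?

The longest chain is W→K→Q = 5+9+9 = 23; overall finish 23 weeks.
Longest path through L: 7 weeks (earliest finish 3, latest finish 19).
Float = 23 − 7 = 16.

16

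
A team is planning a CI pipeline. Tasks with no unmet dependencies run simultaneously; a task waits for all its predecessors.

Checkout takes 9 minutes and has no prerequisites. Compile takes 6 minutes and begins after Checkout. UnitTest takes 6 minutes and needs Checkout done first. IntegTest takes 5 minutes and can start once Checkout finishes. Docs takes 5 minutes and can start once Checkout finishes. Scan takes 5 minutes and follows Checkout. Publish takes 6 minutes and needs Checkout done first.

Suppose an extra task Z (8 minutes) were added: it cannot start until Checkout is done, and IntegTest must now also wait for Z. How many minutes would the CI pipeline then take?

Originally the CI pipeline takes 15 minutes.
With Z inserted, IntegTest now waits for max(Checkout, Z).
New critical path: Checkout→Z→IntegTest = 9+8+5 = 22 ⇒ 22 minutes.

22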